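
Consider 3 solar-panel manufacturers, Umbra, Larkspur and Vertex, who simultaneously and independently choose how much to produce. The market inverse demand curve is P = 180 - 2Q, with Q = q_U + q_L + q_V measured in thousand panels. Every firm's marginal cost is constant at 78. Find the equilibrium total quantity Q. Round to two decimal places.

38.25

Each firm earns π_i = (180 - 2Q)q_i - 78q_i.
First-order condition (treating rivals' output as given): 102 - 4q_i - 2·Σ_{j≠i} q_j = 0.
By symmetry each firm produces the same amount; substituting Σ_{j≠i} q_j = 2q_i yields q_i = 102/8 = 51/4.
Total output Q = 51/4 + 51/4 + 51/4 = 153/4.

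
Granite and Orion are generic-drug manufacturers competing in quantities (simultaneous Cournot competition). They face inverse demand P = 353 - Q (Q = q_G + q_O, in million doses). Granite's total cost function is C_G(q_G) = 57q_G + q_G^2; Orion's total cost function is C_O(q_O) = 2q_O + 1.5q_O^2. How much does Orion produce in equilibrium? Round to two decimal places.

Granite's profit: π_G = (353 - Q)q_G - (57q_G + q_G²). Setting ∂π_G/∂q_G = 0: 296 - 4q_G - (q_O) = 0.
Orion's first-order condition: 351 - 5q_O - (q_G) = 0.
Rearranging gives the reaction functions q_G = (296 - q_O)/4 and q_O = (351 - q_G)/5.
Substituting one into the other gives q_G = 1129/19 and q_O = 1108/19.

58.32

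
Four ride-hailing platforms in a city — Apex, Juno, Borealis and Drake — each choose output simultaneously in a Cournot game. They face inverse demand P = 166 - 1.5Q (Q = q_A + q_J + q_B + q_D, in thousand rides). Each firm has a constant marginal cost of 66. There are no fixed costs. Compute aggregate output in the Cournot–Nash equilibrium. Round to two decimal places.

53.33

A representative firm's profit is π_i = q_i(166 - 1.5Q) - 66q_i.
First-order condition (treating rivals' output as given): 100 - 3q_i - (3/2)·Σ_{j≠i} q_j = 0.
With identical firms every q_j equals q_i, so Σ_{j≠i} q_j = 3q_i and 100 = (15/2)q_i, giving q_i = 40/3.
Total output Q = 40/3 + 40/3 + 40/3 + 40/3 = 160/3.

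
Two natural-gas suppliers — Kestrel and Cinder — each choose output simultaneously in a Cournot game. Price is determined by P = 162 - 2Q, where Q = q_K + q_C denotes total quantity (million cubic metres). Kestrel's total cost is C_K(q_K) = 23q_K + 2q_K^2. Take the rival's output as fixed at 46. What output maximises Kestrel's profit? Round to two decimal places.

5.88

With the rival's output fixed at 46, Kestrel's profit is π_K = (162 - 2·46 - 2q_K)q_K - (23q_K + 2q_K²) = (70 - 2q_K)q_K - (23q_K + 2q_K²).
∂π_K/∂q_K = 47 - 8q_K = 0, so q_K = 47/8.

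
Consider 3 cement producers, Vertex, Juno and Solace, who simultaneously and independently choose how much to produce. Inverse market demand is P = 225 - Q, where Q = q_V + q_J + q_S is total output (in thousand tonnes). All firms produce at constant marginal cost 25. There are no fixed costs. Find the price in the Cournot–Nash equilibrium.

A representative firm's profit is π_i = q_i(225 - Q) - 25q_i.
First-order condition (treating rivals' output as given): 200 - 2q_i - Σ_{j≠i} q_j = 0.
With identical firms every q_j equals q_i, so Σ_{j≠i} q_j = 2q_i and 200 = 4q_i, giving q_i = 50.
Total output Q = 150, so price P = 225 - 150 = 75.

75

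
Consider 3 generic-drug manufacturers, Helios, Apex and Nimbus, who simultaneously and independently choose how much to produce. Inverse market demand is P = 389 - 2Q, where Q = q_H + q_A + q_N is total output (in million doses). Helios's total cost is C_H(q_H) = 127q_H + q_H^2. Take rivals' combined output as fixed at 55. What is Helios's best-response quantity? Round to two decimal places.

25.33

With rivals' combined output fixed at 55, Helios's profit is π_H = (389 - 2·55 - 2q_H)q_H - (127q_H + q_H²) = (279 - 2q_H)q_H - (127q_H + q_H²).
∂π_H/∂q_H = 152 - 6q_H = 0, so q_H = 76/3.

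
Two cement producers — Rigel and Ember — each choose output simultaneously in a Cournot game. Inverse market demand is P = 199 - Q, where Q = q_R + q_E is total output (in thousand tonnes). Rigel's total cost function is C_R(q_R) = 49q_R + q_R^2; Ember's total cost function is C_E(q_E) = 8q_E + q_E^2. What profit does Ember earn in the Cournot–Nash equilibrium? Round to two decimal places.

3351.08

Rigel's profit: π_R = (199 - Q)q_R - (49q_R + q_R²). Setting ∂π_R/∂q_R = 0: 150 - 4q_R - (q_E) = 0.
Ember's profit: π_E = (199 - Q)q_E - (8q_E + q_E²). Setting ∂π_E/∂q_E = 0: 191 - 4q_E - (q_R) = 0.
Rearranging gives the reaction functions q_R = (150 - q_E)/4 and q_E = (191 - q_R)/4.
Solving the pair: q_R = 409/15, q_E = 614/15.
Price P = 199 - 341/5 = 654/5.
Ember's profit: (654/5)·(614/15) - 8·(614/15) - (614/15)² = 3351.0756.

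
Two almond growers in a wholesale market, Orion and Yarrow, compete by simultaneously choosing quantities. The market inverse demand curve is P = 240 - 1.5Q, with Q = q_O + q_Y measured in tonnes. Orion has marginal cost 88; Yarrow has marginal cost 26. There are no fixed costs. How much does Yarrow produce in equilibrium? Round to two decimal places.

61.33

Orion's profit: π_O = (240 - 1.5Q)q_O - (88q_O). Setting ∂π_O/∂q_O = 0: 152 - 3q_O - (3/2)(q_Y) = 0.
Yarrow's first-order condition: 214 - 3q_Y - (3/2)(q_O) = 0.
So q_O = (152 - (3/2)q_Y)/3 and q_Y = (214 - (3/2)q_O)/3.
Solving the pair: q_O = 20, q_Y = 184/3.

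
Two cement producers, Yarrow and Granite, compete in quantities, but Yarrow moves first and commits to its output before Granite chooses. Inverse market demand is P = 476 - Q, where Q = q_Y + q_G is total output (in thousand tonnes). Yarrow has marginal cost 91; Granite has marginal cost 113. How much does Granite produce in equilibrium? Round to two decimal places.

The follower Granite best-responds to any q_Y: π_G = (476 - Q)q_G - 113q_G.
∂π_G/∂q_G = 363 - q_Y - 2q_G = 0 gives the reaction function q_G = (363 - q_Y)/2.
The leader anticipates this reaction. Substituting into P = 476 - Q gives P = 589/2 - (1/2)q_Y, so π_Y = (589/2 - (1/2)q_Y)q_Y - 91q_Y.
Maximising: ∂π_Y/∂q_Y = 407/2 - q_Y = 0, giving q_Y = 407/2.
Then q_G = (363 - 407/2)/2 = 319/4.

79.75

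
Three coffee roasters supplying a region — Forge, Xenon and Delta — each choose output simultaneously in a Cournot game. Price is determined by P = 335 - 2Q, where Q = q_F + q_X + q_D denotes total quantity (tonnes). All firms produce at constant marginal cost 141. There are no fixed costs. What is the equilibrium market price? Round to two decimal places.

A representative firm's profit is π_i = q_i(335 - 2Q) - 141q_i.
Setting ∂π_i/∂q_i = 0 with rivals' quantities fixed: 194 - 4q_i - 2·Σ_{j≠i} q_j = 0.
By symmetry each firm produces the same amount; substituting Σ_{j≠i} q_j = 2q_i yields q_i = 194/8 = 97/4.
Total output Q = 291/4, so price P = 335 - 2·(291/4) = 379/2.

189.50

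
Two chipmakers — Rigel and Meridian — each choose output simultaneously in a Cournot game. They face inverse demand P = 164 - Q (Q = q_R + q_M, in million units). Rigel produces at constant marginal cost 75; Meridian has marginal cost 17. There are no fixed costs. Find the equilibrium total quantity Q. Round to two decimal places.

78.67

Rigel's profit: π_R = (164 - Q)q_R - (75q_R). Setting ∂π_R/∂q_R = 0: 89 - 2q_R - (q_M) = 0.
Meridian's first-order condition: 147 - 2q_M - (q_R) = 0.
Best responses: q_R = (89 - q_M)/2, q_M = (147 - q_R)/2.
Solving the pair: q_R = 31/3, q_M = 205/3.
Total output Q = 31/3 + 205/3 = 236/3.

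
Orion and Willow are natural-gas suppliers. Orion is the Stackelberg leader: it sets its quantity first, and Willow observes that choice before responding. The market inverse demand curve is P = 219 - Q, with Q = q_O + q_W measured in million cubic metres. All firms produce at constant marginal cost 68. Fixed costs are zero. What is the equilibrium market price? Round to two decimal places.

105.75

The follower Willow best-responds to any q_O: π_W = (219 - Q)q_W - 68q_W.
Setting the follower's marginal profit to zero, 151 - q_O - 2q_W = 0, i.e. q_W = (151 - q_O)/2.
The leader anticipates this reaction. Substituting into P = 219 - Q gives P = 287/2 - (1/2)q_O, so π_O = (287/2 - (1/2)q_O)q_O - 68q_O.
Maximising: ∂π_O/∂q_O = 151/2 - q_O = 0, giving q_O = 151/2.
Then q_W = (151 - 151/2)/2 = 151/4.
Total output Q = 453/4, so price P = 219 - 453/4 = 423/4.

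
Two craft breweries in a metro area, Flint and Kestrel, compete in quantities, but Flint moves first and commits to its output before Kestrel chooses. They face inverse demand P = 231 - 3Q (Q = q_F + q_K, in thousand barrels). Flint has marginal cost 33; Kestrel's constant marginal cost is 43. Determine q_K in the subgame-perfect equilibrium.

The follower Kestrel best-responds to any q_F: π_K = (231 - 3Q)q_K - 43q_K.
Follower FOC: 188 - 3q_F - 6q_K = 0, so q_K(q_F) = (188 - 3q_F)/6.
Flint substitutes q_K(q_F) into its own profit: π_F = q_F(231 - 3q_F - (188 - 3q_F)/2) - 33q_F = (137 - (3/2)q_F)q_F - 33q_F.
Maximising: ∂π_F/∂q_F = 104 - 3q_F = 0, giving q_F = 104/3.
Then q_K = (188 - 3·(104/3))/6 = 14.

14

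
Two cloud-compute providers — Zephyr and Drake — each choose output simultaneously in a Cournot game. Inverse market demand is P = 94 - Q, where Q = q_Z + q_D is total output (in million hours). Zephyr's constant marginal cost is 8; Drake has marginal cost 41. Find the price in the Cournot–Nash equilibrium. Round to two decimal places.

Zephyr's profit: π_Z = (94 - Q)q_Z - (8q_Z). Setting ∂π_Z/∂q_Z = 0: 86 - 2q_Z - (q_D) = 0.
Drake's first-order condition: 53 - 2q_D - (q_Z) = 0.
Rearranging gives the reaction functions q_Z = (86 - q_D)/2 and q_D = (53 - q_Z)/2.
Substituting one into the other gives q_Z = 119/3 and q_D = 20/3.
Total output Q = 139/3, so price P = 94 - 139/3 = 143/3.

47.67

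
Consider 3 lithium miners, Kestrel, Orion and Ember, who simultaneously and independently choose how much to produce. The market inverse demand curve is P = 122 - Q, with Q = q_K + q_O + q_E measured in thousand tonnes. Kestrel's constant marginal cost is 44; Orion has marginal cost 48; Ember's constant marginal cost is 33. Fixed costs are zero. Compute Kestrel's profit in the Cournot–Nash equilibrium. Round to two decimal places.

315.06

Kestrel's profit: π_K = (122 - Q)q_K - (44q_K). Setting ∂π_K/∂q_K = 0: 78 - 2q_K - (q_O + q_E) = 0.
Orion's first-order condition: 74 - 2q_O - (q_K + q_E) = 0.
Ember's profit: π_E = (122 - Q)q_E - (33q_E). Setting ∂π_E/∂q_E = 0: 89 - 2q_E - (q_K + q_O) = 0.
Adding the 3 conditions: 241 − 2Q − 2Q = 0, i.e. Q = 241/4.
Back-substituting: q_K = (78 − 241/4) = 71/4, q_O = (74 − 241/4) = 55/4, q_E = (89 − 241/4) = 115/4.
Price P = 122 - 241/4 = 247/4.
Kestrel's profit: (247/4 - 44)·(71/4) = 315.0625.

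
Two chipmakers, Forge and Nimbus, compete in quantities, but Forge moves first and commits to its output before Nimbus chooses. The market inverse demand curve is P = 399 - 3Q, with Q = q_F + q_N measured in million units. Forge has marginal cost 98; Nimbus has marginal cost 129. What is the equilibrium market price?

Solve by backward induction. Given q_F, the follower Nimbus maximises π_N = (399 - 3q_F - 3q_N)q_N - 129q_N.
∂π_N/∂q_N = 270 - 3q_F - 6q_N = 0 gives the reaction function q_N = (270 - 3q_F)/6.
Forge substitutes q_N(q_F) into its own profit: π_F = q_F(399 - 3q_F - (270 - 3q_F)/2) - 98q_F = (264 - (3/2)q_F)q_F - 98q_F.
The leader's first-order condition 166 - 3q_F = 0 yields q_F = 166/3.
Then q_N = (270 - 3·(166/3))/6 = 52/3.
Total output Q = 218/3, so price P = 399 - 3·(218/3) = 181.

181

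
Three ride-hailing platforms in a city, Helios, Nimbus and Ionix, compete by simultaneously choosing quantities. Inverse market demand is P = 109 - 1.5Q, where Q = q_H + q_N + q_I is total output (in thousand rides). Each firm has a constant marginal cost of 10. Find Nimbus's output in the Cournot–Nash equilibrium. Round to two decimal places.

16.50

A representative firm's profit is π_i = q_i(109 - 1.5Q) - 10q_i.
Setting ∂π_i/∂q_i = 0 with rivals' quantities fixed: 99 - 3q_i - (3/2)·Σ_{j≠i} q_j = 0.
With identical firms every q_j equals q_i, so Σ_{j≠i} q_j = 2q_i and 99 = 6q_i, giving q_i = 33/2.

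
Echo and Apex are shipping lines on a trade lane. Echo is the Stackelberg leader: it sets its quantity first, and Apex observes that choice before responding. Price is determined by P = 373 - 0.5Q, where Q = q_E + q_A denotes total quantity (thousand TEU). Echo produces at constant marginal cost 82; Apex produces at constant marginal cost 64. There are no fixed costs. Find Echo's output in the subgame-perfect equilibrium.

273

Solve by backward induction. Given q_E, the follower Apex maximises π_A = (373 - (1/2)q_E - (1/2)q_A)q_A - 64q_A.
Setting the follower's marginal profit to zero, 309 - (1/2)q_E - q_A = 0, i.e. q_A = (309 - (1/2)q_E).
The leader anticipates this reaction. Substituting into P = 373 - 0.5Q gives P = 437/2 - (1/4)q_E, so π_E = (437/2 - (1/4)q_E)q_E - 82q_E.
Maximising: ∂π_E/∂q_E = 273/2 - (1/2)q_E = 0, giving q_E = 273.
Then q_A = (309 - (1/2)·273) = 345/2.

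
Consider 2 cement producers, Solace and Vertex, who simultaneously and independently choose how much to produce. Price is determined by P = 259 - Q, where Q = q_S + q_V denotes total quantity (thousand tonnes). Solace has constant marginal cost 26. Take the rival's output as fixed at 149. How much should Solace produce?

With the rival's output fixed at 149, Solace's profit is π_S = (259 - 149 - q_S)q_S - (26q_S) = (110 - q_S)q_S - (26q_S).
∂π_S/∂q_S = 84 - 2q_S = 0, so q_S = 42.

42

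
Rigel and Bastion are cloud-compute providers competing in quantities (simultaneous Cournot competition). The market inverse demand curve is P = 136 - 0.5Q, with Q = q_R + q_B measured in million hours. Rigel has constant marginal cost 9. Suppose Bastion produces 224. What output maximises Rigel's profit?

15

With the rival's output fixed at 224, Rigel's profit is π_R = (136 - (1/2)·224 - (1/2)q_R)q_R - (9q_R) = (24 - (1/2)q_R)q_R - (9q_R).
∂π_R/∂q_R = 15 - q_R = 0, so q_R = 15.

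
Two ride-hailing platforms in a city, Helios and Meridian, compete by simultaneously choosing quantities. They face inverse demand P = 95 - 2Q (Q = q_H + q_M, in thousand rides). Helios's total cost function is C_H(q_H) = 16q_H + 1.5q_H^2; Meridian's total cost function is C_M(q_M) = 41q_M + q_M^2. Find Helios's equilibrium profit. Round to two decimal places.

Helios's profit: π_H = (95 - 2Q)q_H - (16q_H + (3/2)q_H²). Setting ∂π_H/∂q_H = 0: 79 - 7q_H - 2(q_M) = 0.
Meridian's first-order condition: 54 - 6q_M - 2(q_H) = 0.
Rearranging gives the reaction functions q_H = (79 - 2q_M)/7 and q_M = (54 - 2q_H)/6.
Solving the pair: q_H = 183/19, q_M = 110/19.
Price P = 95 - 2·(293/19) = 1219/19.
Helios's profit: (1219/19)·(183/19) - 16·(183/19) - (3/2)(183/19)² = 324.6856.

324.69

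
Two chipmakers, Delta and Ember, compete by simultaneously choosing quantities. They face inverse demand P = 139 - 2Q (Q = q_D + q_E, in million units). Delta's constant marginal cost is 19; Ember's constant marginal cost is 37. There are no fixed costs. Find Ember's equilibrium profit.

392

Delta's profit: π_D = (139 - 2Q)q_D - (19q_D). Setting ∂π_D/∂q_D = 0: 120 - 4q_D - 2(q_E) = 0.
Ember's profit: π_E = (139 - 2Q)q_E - (37q_E). Setting ∂π_E/∂q_E = 0: 102 - 4q_E - 2(q_D) = 0.
Rearranging gives the reaction functions q_D = (120 - 2q_E)/4 and q_E = (102 - 2q_D)/4.
Substituting one into the other gives q_D = 23 and q_E = 14.
Price P = 139 - 2·37 = 65.
Ember's profit: (65 - 37)·14 = 392.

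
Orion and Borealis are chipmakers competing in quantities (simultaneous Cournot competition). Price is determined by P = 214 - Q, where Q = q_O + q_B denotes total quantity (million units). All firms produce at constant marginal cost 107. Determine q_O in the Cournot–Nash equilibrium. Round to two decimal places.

35.67

Each firm earns π_i = (214 - Q)q_i - 107q_i.
First-order condition (treating rivals' output as given): 107 - 2q_i - q_j = 0.
By symmetry each firm produces the same amount; substituting q_j = q_i yields q_i = 107/3.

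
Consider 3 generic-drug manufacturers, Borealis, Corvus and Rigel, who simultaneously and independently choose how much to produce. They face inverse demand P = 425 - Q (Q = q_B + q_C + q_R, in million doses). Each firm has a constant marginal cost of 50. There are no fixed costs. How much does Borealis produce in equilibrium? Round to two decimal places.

93.75

A representative firm's profit is π_i = q_i(425 - Q) - 50q_i.
First-order condition (treating rivals' output as given): 375 - 2q_i - Σ_{j≠i} q_j = 0.
By symmetry each firm produces the same amount; substituting Σ_{j≠i} q_j = 2q_i yields q_i = 375/4.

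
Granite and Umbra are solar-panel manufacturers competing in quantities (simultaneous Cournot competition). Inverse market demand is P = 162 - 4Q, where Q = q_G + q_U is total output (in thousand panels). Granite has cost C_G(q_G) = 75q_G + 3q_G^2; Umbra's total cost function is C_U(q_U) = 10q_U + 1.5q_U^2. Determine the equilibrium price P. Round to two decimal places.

100.29

Granite's profit: π_G = (162 - 4Q)q_G - (75q_G + 3q_G²). Setting ∂π_G/∂q_G = 0: 87 - 14q_G - 4(q_U) = 0.
Umbra's first-order condition: 152 - 11q_U - 4(q_G) = 0.
So q_G = (87 - 4q_U)/14 and q_U = (152 - 4q_G)/11.
Solving the pair: q_G = 349/138, q_U = 890/69.
Total output Q = 15.4275, so price P = 162 - 4·15.4275 = 100.2899.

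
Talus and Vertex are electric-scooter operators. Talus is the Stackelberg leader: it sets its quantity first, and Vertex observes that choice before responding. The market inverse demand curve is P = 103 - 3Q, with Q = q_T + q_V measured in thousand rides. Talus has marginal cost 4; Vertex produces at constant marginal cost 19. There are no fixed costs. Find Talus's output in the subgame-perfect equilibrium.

Solve by backward induction. Given q_T, the follower Vertex maximises π_V = (103 - 3q_T - 3q_V)q_V - 19q_V.
Setting the follower's marginal profit to zero, 84 - 3q_T - 6q_V = 0, i.e. q_V = (84 - 3q_T)/6.
Talus substitutes q_V(q_T) into its own profit: π_T = q_T(103 - 3q_T - (84 - 3q_T)/2) - 4q_T = (61 - (3/2)q_T)q_T - 4q_T.
Maximising: ∂π_T/∂q_T = 57 - 3q_T = 0, giving q_T = 19.
Then q_V = (84 - 3·19)/6 = 9/2.

19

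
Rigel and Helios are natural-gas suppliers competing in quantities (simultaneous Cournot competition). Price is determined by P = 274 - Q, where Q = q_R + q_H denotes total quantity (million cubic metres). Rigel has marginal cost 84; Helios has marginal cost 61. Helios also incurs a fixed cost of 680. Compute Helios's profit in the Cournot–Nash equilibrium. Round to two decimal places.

Rigel's profit: π_R = (274 - Q)q_R - (84q_R). Setting ∂π_R/∂q_R = 0: 190 - 2q_R - (q_H) = 0.
Helios's first-order condition: 213 - 2q_H - (q_R) = 0.
Best responses: q_R = (190 - q_H)/2, q_H = (213 - q_R)/2.
Substituting one into the other gives q_R = 167/3 and q_H = 236/3.
Price P = 274 - 403/3 = 419/3.
Helios's profit: (419/3 - 61)·(236/3) - 680 = 5508.4444.

5508.44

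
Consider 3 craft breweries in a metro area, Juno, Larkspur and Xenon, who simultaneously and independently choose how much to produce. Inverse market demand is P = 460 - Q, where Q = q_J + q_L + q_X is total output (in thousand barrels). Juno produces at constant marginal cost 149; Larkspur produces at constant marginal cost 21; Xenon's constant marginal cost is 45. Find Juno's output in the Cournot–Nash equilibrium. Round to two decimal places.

19.75

Juno's profit: π_J = (460 - Q)q_J - (149q_J). Setting ∂π_J/∂q_J = 0: 311 - 2q_J - (q_L + q_X) = 0.
Larkspur's profit: π_L = (460 - Q)q_L - (21q_L). Setting ∂π_L/∂q_L = 0: 439 - 2q_L - (q_J + q_X) = 0.
Xenon's first-order condition: 415 - 2q_X - (q_J + q_L) = 0.
Adding the 3 first-order conditions: 1165 − 4Q = 0, so Q = 1165/4.
Back-substituting: q_J = (311 − 1165/4) = 79/4, q_L = (439 − 1165/4) = 591/4, q_X = (415 − 1165/4) = 495/4.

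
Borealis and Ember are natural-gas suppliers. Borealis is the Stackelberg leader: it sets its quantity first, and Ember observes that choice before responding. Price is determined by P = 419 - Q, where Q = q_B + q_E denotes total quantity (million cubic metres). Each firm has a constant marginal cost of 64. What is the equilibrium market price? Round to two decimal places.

152.75

The follower Ember best-responds to any q_B: π_E = (419 - Q)q_E - 64q_E.
∂π_E/∂q_E = 355 - q_B - 2q_E = 0 gives the reaction function q_E = (355 - q_B)/2.
The leader anticipates this reaction. Substituting into P = 419 - Q gives P = 483/2 - (1/2)q_B, so π_B = (483/2 - (1/2)q_B)q_B - 64q_B.
Leader FOC: 355/2 - q_B = 0, so q_B = 355/2.
Then q_E = (355 - 355/2)/2 = 355/4.
Total output Q = 1065/4, so price P = 419 - 1065/4 = 611/4.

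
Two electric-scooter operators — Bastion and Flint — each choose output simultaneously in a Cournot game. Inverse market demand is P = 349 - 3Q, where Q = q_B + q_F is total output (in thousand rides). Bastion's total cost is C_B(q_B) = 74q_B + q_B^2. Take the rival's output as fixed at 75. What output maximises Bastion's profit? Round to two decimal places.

6.25

With the rival's output fixed at 75, Bastion's profit is π_B = (349 - 3·75 - 3q_B)q_B - (74q_B + q_B²) = (124 - 3q_B)q_B - (74q_B + q_B²).
∂π_B/∂q_B = 50 - 8q_B = 0, so q_B = 25/4.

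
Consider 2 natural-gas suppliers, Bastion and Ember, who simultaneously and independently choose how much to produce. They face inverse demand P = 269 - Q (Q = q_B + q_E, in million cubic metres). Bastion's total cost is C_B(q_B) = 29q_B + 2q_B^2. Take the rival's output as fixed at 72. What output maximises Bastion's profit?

28

With the rival's output fixed at 72, Bastion's profit is π_B = (269 - 72 - q_B)q_B - (29q_B + 2q_B²) = (197 - q_B)q_B - (29q_B + 2q_B²).
∂π_B/∂q_B = 168 - 6q_B = 0, so q_B = 28.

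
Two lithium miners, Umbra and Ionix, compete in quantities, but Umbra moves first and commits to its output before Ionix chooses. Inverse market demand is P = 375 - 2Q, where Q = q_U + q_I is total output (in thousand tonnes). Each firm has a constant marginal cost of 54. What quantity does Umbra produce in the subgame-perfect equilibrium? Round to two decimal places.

The follower Ionix best-responds to any q_U: π_I = (375 - 2Q)q_I - 54q_I.
∂π_I/∂q_I = 321 - 2q_U - 4q_I = 0 gives the reaction function q_I = (321 - 2q_U)/4.
Umbra substitutes q_I(q_U) into its own profit: π_U = q_U(375 - 2q_U - (321 - 2q_U)/2) - 54q_U = (429/2 - q_U)q_U - 54q_U.
The leader's first-order condition 321/2 - 2q_U = 0 yields q_U = 321/4.
Then q_I = (321 - 2·(321/4))/4 = 321/8.

80.25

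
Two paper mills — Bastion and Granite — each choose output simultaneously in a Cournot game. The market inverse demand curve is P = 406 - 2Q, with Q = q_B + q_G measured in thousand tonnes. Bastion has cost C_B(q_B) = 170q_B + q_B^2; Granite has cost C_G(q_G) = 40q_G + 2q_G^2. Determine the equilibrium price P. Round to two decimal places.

275.09

Bastion's profit: π_B = (406 - 2Q)q_B - (170q_B + q_B²). Setting ∂π_B/∂q_B = 0: 236 - 6q_B - 2(q_G) = 0.
Granite's first-order condition: 366 - 8q_G - 2(q_B) = 0.
So q_B = (236 - 2q_G)/6 and q_G = (366 - 2q_B)/8.
Solving the pair: q_B = 289/11, q_G = 431/11.
Total output Q = 720/11, so price P = 406 - 2·(720/11) = 275.0909.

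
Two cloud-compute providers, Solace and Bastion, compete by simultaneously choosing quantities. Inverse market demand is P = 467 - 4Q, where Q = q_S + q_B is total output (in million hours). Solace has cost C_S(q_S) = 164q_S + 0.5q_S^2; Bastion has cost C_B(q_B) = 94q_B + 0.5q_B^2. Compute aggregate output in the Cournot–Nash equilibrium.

Solace's profit: π_S = (467 - 4Q)q_S - (164q_S + (1/2)q_S²). Setting ∂π_S/∂q_S = 0: 303 - 9q_S - 4(q_B) = 0.
Bastion's first-order condition: 373 - 9q_B - 4(q_S) = 0.
Rearranging gives the reaction functions q_S = (303 - 4q_B)/9 and q_B = (373 - 4q_S)/9.
Solving the pair: q_S = 19, q_B = 33.
Total output Q = 19 + 33 = 52.

52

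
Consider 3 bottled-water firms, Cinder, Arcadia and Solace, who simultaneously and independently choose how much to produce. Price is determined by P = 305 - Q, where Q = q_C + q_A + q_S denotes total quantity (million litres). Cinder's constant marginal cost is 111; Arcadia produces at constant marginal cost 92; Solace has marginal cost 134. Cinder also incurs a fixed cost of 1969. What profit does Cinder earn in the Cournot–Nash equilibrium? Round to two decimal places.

481.25

Cinder's profit: π_C = (305 - Q)q_C - (111q_C). Setting ∂π_C/∂q_C = 0: 194 - 2q_C - (q_A + q_S) = 0.
Arcadia's first-order condition: 213 - 2q_A - (q_C + q_S) = 0.
Solace's profit: π_S = (305 - Q)q_S - (134q_S). Setting ∂π_S/∂q_S = 0: 171 - 2q_S - (q_C + q_A) = 0.
Adding the 3 first-order conditions: 578 − 4Q = 0, so Q = 289/2.
Back-substituting: q_C = (194 − 289/2) = 99/2, q_A = (213 − 289/2) = 137/2, q_S = (171 − 289/2) = 53/2.
Price P = 305 - 289/2 = 321/2.
Cinder's profit: (321/2 - 111)·(99/2) - 1969 = 1925/4.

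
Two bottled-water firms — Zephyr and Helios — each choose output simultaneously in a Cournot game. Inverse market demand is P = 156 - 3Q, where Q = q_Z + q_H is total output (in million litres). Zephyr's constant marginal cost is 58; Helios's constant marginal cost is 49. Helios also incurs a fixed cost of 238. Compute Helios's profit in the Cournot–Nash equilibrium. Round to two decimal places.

260.37

Zephyr's profit: π_Z = (156 - 3Q)q_Z - (58q_Z). Setting ∂π_Z/∂q_Z = 0: 98 - 6q_Z - 3(q_H) = 0.
Helios's first-order condition: 107 - 6q_H - 3(q_Z) = 0.
Best responses: q_Z = (98 - 3q_H)/6, q_H = (107 - 3q_Z)/6.
Solving the pair: q_Z = 89/9, q_H = 116/9.
Price P = 156 - 3·(205/9) = 263/3.
Helios's profit: (263/3 - 49)·(116/9) - 238 = 260.3704.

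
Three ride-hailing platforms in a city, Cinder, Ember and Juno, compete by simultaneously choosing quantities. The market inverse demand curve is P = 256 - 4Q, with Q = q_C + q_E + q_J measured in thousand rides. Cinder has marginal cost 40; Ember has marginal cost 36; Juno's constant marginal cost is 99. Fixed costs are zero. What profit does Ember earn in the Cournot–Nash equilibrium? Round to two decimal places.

Cinder's profit: π_C = (256 - 4Q)q_C - (40q_C). Setting ∂π_C/∂q_C = 0: 216 - 8q_C - 4(q_E + q_J) = 0.
Ember's profit: π_E = (256 - 4Q)q_E - (36q_E). Setting ∂π_E/∂q_E = 0: 220 - 8q_E - 4(q_C + q_J) = 0.
Juno's profit: π_J = (256 - 4Q)q_J - (99q_J). Setting ∂π_J/∂q_J = 0: 157 - 8q_J - 4(q_C + q_E) = 0.
Adding the 3 conditions: 593 − 8Q − 8Q = 0, i.e. Q = 593/16.
Back-substituting: q_C = (216 − 593/4)/4 = 271/16, q_E = (220 − 593/4)/4 = 287/16, q_J = (157 − 593/4)/4 = 35/16.
Price P = 256 - 4·(593/16) = 431/4.
Ember's profit: (431/4 - 36)·(287/16) = 1287.0156.

1287.02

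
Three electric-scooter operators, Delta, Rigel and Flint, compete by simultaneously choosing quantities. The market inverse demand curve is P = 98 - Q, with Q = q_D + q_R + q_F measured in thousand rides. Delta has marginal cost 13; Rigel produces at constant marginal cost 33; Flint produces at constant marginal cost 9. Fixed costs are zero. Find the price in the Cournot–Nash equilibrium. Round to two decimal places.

Delta's profit: π_D = (98 - Q)q_D - (13q_D). Setting ∂π_D/∂q_D = 0: 85 - 2q_D - (q_R + q_F) = 0.
Rigel's first-order condition: 65 - 2q_R - (q_D + q_F) = 0.
Flint's profit: π_F = (98 - Q)q_F - (9q_F). Setting ∂π_F/∂q_F = 0: 89 - 2q_F - (q_D + q_R) = 0.
Summing all 3 equations gives 239 − 4Q = 0, hence Q = 239/4.
Back-substituting: q_D = (85 − 239/4) = 101/4, q_R = (65 − 239/4) = 21/4, q_F = (89 − 239/4) = 117/4.
Total output Q = 239/4, so price P = 98 - 239/4 = 153/4.

38.25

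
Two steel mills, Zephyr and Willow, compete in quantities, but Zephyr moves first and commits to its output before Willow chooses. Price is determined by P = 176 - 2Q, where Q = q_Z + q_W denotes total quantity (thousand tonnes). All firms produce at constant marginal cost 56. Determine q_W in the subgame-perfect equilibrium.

15

Solve by backward induction. Given q_Z, the follower Willow maximises π_W = (176 - 2q_Z - 2q_W)q_W - 56q_W.
Follower FOC: 120 - 2q_Z - 4q_W = 0, so q_W(q_Z) = (120 - 2q_Z)/4.
The leader anticipates this reaction. Substituting into P = 176 - 2Q gives P = 116 - q_Z, so π_Z = (116 - q_Z)q_Z - 56q_Z.
Maximising: ∂π_Z/∂q_Z = 60 - 2q_Z = 0, giving q_Z = 30.
Then q_W = (120 - 2·30)/4 = 15.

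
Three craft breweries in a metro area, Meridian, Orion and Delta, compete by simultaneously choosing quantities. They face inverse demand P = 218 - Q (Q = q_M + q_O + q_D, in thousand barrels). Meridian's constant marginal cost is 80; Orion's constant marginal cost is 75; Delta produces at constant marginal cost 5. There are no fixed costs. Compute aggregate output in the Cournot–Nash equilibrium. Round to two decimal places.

123.50

Meridian's profit: π_M = (218 - Q)q_M - (80q_M). Setting ∂π_M/∂q_M = 0: 138 - 2q_M - (q_O + q_D) = 0.
Orion's profit: π_O = (218 - Q)q_O - (75q_O). Setting ∂π_O/∂q_O = 0: 143 - 2q_O - (q_M + q_D) = 0.
Delta's profit: π_D = (218 - Q)q_D - (5q_D). Setting ∂π_D/∂q_D = 0: 213 - 2q_D - (q_M + q_O) = 0.
Summing all 3 equations gives 494 − 4Q = 0, hence Q = 247/2.
Back-substituting: q_M = (138 − 247/2) = 29/2, q_O = (143 − 247/2) = 39/2, q_D = (213 − 247/2) = 179/2.
Total output Q = 29/2 + 39/2 + 179/2 = 247/2.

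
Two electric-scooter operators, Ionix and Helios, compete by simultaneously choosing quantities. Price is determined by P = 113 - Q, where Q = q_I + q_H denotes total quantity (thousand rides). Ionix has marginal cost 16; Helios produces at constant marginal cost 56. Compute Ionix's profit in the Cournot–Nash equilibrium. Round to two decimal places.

Ionix's profit: π_I = (113 - Q)q_I - (16q_I). Setting ∂π_I/∂q_I = 0: 97 - 2q_I - (q_H) = 0.
Helios's profit: π_H = (113 - Q)q_H - (56q_H). Setting ∂π_H/∂q_H = 0: 57 - 2q_H - (q_I) = 0.
Rearranging gives the reaction functions q_I = (97 - q_H)/2 and q_H = (57 - q_I)/2.
Substituting one into the other gives q_I = 137/3 and q_H = 17/3.
Price P = 113 - 154/3 = 185/3.
Ionix's profit: (185/3 - 16)·(137/3) = 2085.4444.

2085.44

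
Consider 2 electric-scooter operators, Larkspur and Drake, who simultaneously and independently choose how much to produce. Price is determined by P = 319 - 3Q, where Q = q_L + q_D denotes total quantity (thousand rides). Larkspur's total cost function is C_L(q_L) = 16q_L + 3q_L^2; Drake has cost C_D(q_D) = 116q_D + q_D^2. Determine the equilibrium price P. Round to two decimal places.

Larkspur's profit: π_L = (319 - 3Q)q_L - (16q_L + 3q_L²). Setting ∂π_L/∂q_L = 0: 303 - 12q_L - 3(q_D) = 0.
Drake's profit: π_D = (319 - 3Q)q_D - (116q_D + q_D²). Setting ∂π_D/∂q_D = 0: 203 - 8q_D - 3(q_L) = 0.
So q_L = (303 - 3q_D)/12 and q_D = (203 - 3q_L)/8.
Solving the pair: q_L = 605/29, q_D = 509/29.
Total output Q = 1114/29, so price P = 319 - 3·(1114/29) = 203.7586.

203.76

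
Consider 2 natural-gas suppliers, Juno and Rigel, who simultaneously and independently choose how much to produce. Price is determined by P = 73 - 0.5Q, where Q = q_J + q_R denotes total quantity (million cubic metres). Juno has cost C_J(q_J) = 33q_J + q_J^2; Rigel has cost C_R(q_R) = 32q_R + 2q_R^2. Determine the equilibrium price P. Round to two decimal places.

Juno's profit: π_J = (73 - 0.5Q)q_J - (33q_J + q_J²). Setting ∂π_J/∂q_J = 0: 40 - 3q_J - (1/2)(q_R) = 0.
Rigel's first-order condition: 41 - 5q_R - (1/2)(q_J) = 0.
Best responses: q_J = (40 - (1/2)q_R)/3, q_R = (41 - (1/2)q_J)/5.
Substituting one into the other gives q_J = 718/59 and q_R = 412/59.
Total output Q = 1130/59, so price P = 73 - (1/2)·(1130/59) = 63.4237.

63.42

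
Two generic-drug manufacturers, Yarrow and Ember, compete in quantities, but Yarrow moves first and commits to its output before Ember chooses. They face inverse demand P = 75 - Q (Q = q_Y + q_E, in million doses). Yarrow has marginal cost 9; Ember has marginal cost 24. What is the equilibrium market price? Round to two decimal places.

29.25

Solve by backward induction. Given q_Y, the follower Ember maximises π_E = (75 - q_Y - q_E)q_E - 24q_E.
Setting the follower's marginal profit to zero, 51 - q_Y - 2q_E = 0, i.e. q_E = (51 - q_Y)/2.
Yarrow substitutes q_E(q_Y) into its own profit: π_Y = q_Y(75 - q_Y - (51 - q_Y)/2) - 9q_Y = (99/2 - (1/2)q_Y)q_Y - 9q_Y.
Leader FOC: 81/2 - q_Y = 0, so q_Y = 81/2.
Then q_E = (51 - 81/2)/2 = 21/4.
Total output Q = 183/4, so price P = 75 - 183/4 = 117/4.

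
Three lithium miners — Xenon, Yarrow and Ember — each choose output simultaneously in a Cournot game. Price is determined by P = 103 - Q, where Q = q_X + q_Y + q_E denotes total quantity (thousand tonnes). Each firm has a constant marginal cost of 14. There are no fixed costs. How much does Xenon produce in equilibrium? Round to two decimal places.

22.25

Each firm earns π_i = (103 - Q)q_i - 14q_i.
Setting ∂π_i/∂q_i = 0 with rivals' quantities fixed: 89 - 2q_i - Σ_{j≠i} q_j = 0.
By symmetry each firm produces the same amount; substituting Σ_{j≠i} q_j = 2q_i yields q_i = 89/4.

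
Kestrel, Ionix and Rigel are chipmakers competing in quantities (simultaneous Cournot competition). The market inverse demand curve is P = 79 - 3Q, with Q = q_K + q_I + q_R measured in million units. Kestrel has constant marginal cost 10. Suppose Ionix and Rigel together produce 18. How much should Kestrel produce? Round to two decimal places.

2.50

With rivals' combined output fixed at 18, Kestrel's profit is π_K = (79 - 3·18 - 3q_K)q_K - (10q_K) = (25 - 3q_K)q_K - (10q_K).
∂π_K/∂q_K = 15 - 6q_K = 0, so q_K = 5/2.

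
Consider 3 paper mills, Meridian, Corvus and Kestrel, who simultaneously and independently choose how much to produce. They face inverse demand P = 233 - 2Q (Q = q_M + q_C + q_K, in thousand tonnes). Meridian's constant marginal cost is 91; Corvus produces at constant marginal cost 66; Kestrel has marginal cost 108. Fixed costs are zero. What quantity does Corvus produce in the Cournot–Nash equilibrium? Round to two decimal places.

Meridian's profit: π_M = (233 - 2Q)q_M - (91q_M). Setting ∂π_M/∂q_M = 0: 142 - 4q_M - 2(q_C + q_K) = 0.
Corvus's first-order condition: 167 - 4q_C - 2(q_M + q_K) = 0.
Kestrel's profit: π_K = (233 - 2Q)q_K - (108q_K). Setting ∂π_K/∂q_K = 0: 125 - 4q_K - 2(q_M + q_C) = 0.
Summing all 3 equations gives 434 − 8Q = 0, hence Q = 217/4.
Back-substituting: q_M = (142 − 217/2)/2 = 67/4, q_C = (167 − 217/2)/2 = 117/4, q_K = (125 − 217/2)/2 = 33/4.

29.25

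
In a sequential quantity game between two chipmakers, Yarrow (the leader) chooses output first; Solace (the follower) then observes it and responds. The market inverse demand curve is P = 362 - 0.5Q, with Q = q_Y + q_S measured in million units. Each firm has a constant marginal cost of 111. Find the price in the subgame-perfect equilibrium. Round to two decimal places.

Solve by backward induction. Given q_Y, the follower Solace maximises π_S = (362 - (1/2)q_Y - (1/2)q_S)q_S - 111q_S.
∂π_S/∂q_S = 251 - (1/2)q_Y - q_S = 0 gives the reaction function q_S = (251 - (1/2)q_Y).
Yarrow substitutes q_S(q_Y) into its own profit: π_Y = q_Y(362 - (1/2)q_Y - (251 - (1/2)q_Y)/2) - 111q_Y = (473/2 - (1/4)q_Y)q_Y - 111q_Y.
Leader FOC: 251/2 - (1/2)q_Y = 0, so q_Y = 251.
Then q_S = (251 - (1/2)·251) = 251/2.
Total output Q = 753/2, so price P = 362 - (1/2)·(753/2) = 695/4.

173.75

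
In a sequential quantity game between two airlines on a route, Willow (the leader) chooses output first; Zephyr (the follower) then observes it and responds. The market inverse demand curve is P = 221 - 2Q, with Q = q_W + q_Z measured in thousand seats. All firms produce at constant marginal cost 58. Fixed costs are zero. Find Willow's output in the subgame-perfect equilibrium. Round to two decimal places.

40.75

The follower Zephyr best-responds to any q_W: π_Z = (221 - 2Q)q_Z - 58q_Z.
∂π_Z/∂q_Z = 163 - 2q_W - 4q_Z = 0 gives the reaction function q_Z = (163 - 2q_W)/4.
The leader anticipates this reaction. Substituting into P = 221 - 2Q gives P = 279/2 - q_W, so π_W = (279/2 - q_W)q_W - 58q_W.
Maximising: ∂π_W/∂q_W = 163/2 - 2q_W = 0, giving q_W = 163/4.
Then q_Z = (163 - 2·(163/4))/4 = 163/8.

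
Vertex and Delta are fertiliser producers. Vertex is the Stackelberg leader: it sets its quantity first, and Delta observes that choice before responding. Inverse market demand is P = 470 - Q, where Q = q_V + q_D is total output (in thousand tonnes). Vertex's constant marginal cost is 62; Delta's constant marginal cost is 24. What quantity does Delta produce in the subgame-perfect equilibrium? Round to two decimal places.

130.50

Solve by backward induction. Given q_V, the follower Delta maximises π_D = (470 - q_V - q_D)q_D - 24q_D.
Setting the follower's marginal profit to zero, 446 - q_V - 2q_D = 0, i.e. q_D = (446 - q_V)/2.
The leader anticipates this reaction. Substituting into P = 470 - Q gives P = 247 - (1/2)q_V, so π_V = (247 - (1/2)q_V)q_V - 62q_V.
Maximising: ∂π_V/∂q_V = 185 - q_V = 0, giving q_V = 185.
Then q_D = (446 - 185)/2 = 261/2.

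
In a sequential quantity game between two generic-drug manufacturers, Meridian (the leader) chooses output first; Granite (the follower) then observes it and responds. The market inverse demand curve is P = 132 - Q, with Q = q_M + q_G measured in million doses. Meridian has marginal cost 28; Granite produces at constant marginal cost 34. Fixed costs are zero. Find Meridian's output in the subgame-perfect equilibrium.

The follower Granite best-responds to any q_M: π_G = (132 - Q)q_G - 34q_G.
Follower FOC: 98 - q_M - 2q_G = 0, so q_G(q_M) = (98 - q_M)/2.
The leader anticipates this reaction. Substituting into P = 132 - Q gives P = 83 - (1/2)q_M, so π_M = (83 - (1/2)q_M)q_M - 28q_M.
Leader FOC: 55 - q_M = 0, so q_M = 55.
Then q_G = (98 - 55)/2 = 43/2.

55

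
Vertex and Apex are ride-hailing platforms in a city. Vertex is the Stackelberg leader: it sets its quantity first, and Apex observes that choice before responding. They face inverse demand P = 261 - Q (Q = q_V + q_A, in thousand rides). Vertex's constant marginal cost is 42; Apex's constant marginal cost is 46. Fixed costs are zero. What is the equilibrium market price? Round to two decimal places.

97.75

The follower Apex best-responds to any q_V: π_A = (261 - Q)q_A - 46q_A.
Setting the follower's marginal profit to zero, 215 - q_V - 2q_A = 0, i.e. q_A = (215 - q_V)/2.
The leader anticipates this reaction. Substituting into P = 261 - Q gives P = 307/2 - (1/2)q_V, so π_V = (307/2 - (1/2)q_V)q_V - 42q_V.
Maximising: ∂π_V/∂q_V = 223/2 - q_V = 0, giving q_V = 223/2.
Then q_A = (215 - 223/2)/2 = 207/4.
Total output Q = 653/4, so price P = 261 - 653/4 = 391/4.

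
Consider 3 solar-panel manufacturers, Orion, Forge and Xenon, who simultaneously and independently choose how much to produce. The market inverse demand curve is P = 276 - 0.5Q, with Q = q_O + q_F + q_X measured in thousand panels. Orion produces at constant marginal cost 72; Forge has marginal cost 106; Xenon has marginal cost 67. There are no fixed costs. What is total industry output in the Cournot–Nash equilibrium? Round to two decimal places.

291.50

Orion's profit: π_O = (276 - 0.5Q)q_O - (72q_O). Setting ∂π_O/∂q_O = 0: 204 - q_O - (1/2)(q_F + q_X) = 0.
Forge's profit: π_F = (276 - 0.5Q)q_F - (106q_F). Setting ∂π_F/∂q_F = 0: 170 - q_F - (1/2)(q_O + q_X) = 0.
Xenon's profit: π_X = (276 - 0.5Q)q_X - (67q_X). Setting ∂π_X/∂q_X = 0: 209 - q_X - (1/2)(q_O + q_F) = 0.
Adding the 3 first-order conditions: 583 − 2Q = 0, so Q = 583/2.
Back-substituting: q_O = (204 − 583/4)/(1/2) = 233/2, q_F = (170 − 583/4)/(1/2) = 97/2, q_X = (209 − 583/4)/(1/2) = 253/2.
Total output Q = 233/2 + 97/2 + 253/2 = 583/2.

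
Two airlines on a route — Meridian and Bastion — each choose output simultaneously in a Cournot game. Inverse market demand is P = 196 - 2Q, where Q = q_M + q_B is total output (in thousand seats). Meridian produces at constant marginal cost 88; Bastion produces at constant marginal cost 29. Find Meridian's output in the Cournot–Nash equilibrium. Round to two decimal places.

Meridian's profit: π_M = (196 - 2Q)q_M - (88q_M). Setting ∂π_M/∂q_M = 0: 108 - 4q_M - 2(q_B) = 0.
Bastion's profit: π_B = (196 - 2Q)q_B - (29q_B). Setting ∂π_B/∂q_B = 0: 167 - 4q_B - 2(q_M) = 0.
Rearranging gives the reaction functions q_M = (108 - 2q_B)/4 and q_B = (167 - 2q_M)/4.
Substituting one into the other gives q_M = 49/6 and q_B = 113/3.

8.17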